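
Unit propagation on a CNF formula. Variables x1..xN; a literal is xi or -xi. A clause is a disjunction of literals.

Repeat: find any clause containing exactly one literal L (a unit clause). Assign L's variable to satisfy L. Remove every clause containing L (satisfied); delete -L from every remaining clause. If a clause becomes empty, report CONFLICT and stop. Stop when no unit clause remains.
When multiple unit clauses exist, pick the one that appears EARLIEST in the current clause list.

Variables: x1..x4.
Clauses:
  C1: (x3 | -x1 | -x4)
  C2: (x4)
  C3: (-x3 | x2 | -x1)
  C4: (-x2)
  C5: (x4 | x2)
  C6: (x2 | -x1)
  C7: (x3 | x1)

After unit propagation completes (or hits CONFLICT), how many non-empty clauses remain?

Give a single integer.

unit clause [4] forces x4=T; simplify:
  drop -4 from [3, -1, -4] -> [3, -1]
  satisfied 2 clause(s); 5 remain; assigned so far: [4]
unit clause [-2] forces x2=F; simplify:
  drop 2 from [-3, 2, -1] -> [-3, -1]
  drop 2 from [2, -1] -> [-1]
  satisfied 1 clause(s); 4 remain; assigned so far: [2, 4]
unit clause [-1] forces x1=F; simplify:
  drop 1 from [3, 1] -> [3]
  satisfied 3 clause(s); 1 remain; assigned so far: [1, 2, 4]
unit clause [3] forces x3=T; simplify:
  satisfied 1 clause(s); 0 remain; assigned so far: [1, 2, 3, 4]

Answer: 0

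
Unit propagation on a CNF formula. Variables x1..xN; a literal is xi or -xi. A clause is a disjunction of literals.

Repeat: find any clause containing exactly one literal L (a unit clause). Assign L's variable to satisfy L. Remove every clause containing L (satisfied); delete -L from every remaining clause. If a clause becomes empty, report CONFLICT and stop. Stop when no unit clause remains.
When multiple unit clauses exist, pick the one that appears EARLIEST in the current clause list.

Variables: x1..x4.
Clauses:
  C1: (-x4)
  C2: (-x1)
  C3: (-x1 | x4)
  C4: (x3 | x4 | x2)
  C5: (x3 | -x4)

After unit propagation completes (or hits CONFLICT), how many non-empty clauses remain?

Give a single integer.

unit clause [-4] forces x4=F; simplify:
  drop 4 from [-1, 4] -> [-1]
  drop 4 from [3, 4, 2] -> [3, 2]
  satisfied 2 clause(s); 3 remain; assigned so far: [4]
unit clause [-1] forces x1=F; simplify:
  satisfied 2 clause(s); 1 remain; assigned so far: [1, 4]

Answer: 1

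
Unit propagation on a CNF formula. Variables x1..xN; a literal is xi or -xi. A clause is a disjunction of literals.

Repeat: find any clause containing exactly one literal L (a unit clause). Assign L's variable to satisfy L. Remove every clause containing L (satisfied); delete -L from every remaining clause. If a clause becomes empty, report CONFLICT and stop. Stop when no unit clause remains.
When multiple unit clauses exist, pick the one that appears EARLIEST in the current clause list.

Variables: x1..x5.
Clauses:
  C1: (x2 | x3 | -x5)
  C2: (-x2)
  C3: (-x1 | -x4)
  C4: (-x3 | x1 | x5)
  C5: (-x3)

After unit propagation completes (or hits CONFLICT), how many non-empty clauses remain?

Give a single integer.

Answer: 1

Derivation:
unit clause [-2] forces x2=F; simplify:
  drop 2 from [2, 3, -5] -> [3, -5]
  satisfied 1 clause(s); 4 remain; assigned so far: [2]
unit clause [-3] forces x3=F; simplify:
  drop 3 from [3, -5] -> [-5]
  satisfied 2 clause(s); 2 remain; assigned so far: [2, 3]
unit clause [-5] forces x5=F; simplify:
  satisfied 1 clause(s); 1 remain; assigned so far: [2, 3, 5]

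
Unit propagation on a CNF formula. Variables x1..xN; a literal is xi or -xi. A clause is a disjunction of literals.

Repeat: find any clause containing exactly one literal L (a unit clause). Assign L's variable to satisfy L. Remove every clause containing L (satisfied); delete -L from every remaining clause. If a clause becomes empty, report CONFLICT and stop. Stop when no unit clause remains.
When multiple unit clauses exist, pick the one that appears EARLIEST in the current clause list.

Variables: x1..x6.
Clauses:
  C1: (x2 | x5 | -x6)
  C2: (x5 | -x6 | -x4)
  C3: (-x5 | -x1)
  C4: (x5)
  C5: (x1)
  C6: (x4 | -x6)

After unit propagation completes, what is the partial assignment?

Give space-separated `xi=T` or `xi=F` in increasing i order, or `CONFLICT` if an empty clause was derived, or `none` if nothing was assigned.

unit clause [5] forces x5=T; simplify:
  drop -5 from [-5, -1] -> [-1]
  satisfied 3 clause(s); 3 remain; assigned so far: [5]
unit clause [-1] forces x1=F; simplify:
  drop 1 from [1] -> [] (empty!)
  satisfied 1 clause(s); 2 remain; assigned so far: [1, 5]
CONFLICT (empty clause)

Answer: CONFLICT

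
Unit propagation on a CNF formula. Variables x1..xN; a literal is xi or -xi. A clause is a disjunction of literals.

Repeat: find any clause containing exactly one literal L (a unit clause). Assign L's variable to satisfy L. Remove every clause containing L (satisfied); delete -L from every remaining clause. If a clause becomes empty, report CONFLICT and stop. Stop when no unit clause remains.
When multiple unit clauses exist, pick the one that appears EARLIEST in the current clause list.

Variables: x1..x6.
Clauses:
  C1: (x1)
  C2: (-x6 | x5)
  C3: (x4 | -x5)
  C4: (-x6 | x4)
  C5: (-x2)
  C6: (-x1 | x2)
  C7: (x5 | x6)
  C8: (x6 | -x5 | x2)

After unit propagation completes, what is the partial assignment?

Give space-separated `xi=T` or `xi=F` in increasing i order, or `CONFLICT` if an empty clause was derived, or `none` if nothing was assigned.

unit clause [1] forces x1=T; simplify:
  drop -1 from [-1, 2] -> [2]
  satisfied 1 clause(s); 7 remain; assigned so far: [1]
unit clause [-2] forces x2=F; simplify:
  drop 2 from [2] -> [] (empty!)
  drop 2 from [6, -5, 2] -> [6, -5]
  satisfied 1 clause(s); 6 remain; assigned so far: [1, 2]
CONFLICT (empty clause)

Answer: CONFLICT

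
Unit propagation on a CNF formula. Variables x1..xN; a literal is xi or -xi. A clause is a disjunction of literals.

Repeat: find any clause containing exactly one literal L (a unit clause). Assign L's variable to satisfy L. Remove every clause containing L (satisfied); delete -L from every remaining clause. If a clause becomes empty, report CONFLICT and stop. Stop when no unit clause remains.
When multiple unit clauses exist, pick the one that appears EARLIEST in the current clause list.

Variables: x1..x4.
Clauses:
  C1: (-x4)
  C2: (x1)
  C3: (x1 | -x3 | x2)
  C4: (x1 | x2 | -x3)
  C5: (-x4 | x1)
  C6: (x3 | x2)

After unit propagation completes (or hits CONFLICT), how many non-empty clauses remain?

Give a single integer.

unit clause [-4] forces x4=F; simplify:
  satisfied 2 clause(s); 4 remain; assigned so far: [4]
unit clause [1] forces x1=T; simplify:
  satisfied 3 clause(s); 1 remain; assigned so far: [1, 4]

Answer: 1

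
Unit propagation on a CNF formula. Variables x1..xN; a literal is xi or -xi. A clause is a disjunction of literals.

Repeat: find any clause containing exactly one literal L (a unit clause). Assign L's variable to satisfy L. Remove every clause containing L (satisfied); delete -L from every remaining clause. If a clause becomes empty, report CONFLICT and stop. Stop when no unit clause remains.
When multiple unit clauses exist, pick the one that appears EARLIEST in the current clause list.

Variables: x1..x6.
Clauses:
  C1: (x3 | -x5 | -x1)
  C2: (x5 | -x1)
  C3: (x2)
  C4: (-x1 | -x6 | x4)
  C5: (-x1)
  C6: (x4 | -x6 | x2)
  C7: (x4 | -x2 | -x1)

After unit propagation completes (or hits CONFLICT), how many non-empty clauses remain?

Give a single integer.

Answer: 0

Derivation:
unit clause [2] forces x2=T; simplify:
  drop -2 from [4, -2, -1] -> [4, -1]
  satisfied 2 clause(s); 5 remain; assigned so far: [2]
unit clause [-1] forces x1=F; simplify:
  satisfied 5 clause(s); 0 remain; assigned so far: [1, 2]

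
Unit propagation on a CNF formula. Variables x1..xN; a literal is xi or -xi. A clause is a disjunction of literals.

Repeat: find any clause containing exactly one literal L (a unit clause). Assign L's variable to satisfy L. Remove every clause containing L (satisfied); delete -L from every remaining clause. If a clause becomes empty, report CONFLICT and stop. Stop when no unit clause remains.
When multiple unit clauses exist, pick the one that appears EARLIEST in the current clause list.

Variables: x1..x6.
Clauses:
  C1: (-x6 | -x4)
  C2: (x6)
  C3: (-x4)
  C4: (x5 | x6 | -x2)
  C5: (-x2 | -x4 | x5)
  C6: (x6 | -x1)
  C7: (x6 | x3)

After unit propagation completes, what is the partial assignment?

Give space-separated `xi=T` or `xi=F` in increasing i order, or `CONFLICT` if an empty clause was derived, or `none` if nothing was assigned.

Answer: x4=F x6=T

Derivation:
unit clause [6] forces x6=T; simplify:
  drop -6 from [-6, -4] -> [-4]
  satisfied 4 clause(s); 3 remain; assigned so far: [6]
unit clause [-4] forces x4=F; simplify:
  satisfied 3 clause(s); 0 remain; assigned so far: [4, 6]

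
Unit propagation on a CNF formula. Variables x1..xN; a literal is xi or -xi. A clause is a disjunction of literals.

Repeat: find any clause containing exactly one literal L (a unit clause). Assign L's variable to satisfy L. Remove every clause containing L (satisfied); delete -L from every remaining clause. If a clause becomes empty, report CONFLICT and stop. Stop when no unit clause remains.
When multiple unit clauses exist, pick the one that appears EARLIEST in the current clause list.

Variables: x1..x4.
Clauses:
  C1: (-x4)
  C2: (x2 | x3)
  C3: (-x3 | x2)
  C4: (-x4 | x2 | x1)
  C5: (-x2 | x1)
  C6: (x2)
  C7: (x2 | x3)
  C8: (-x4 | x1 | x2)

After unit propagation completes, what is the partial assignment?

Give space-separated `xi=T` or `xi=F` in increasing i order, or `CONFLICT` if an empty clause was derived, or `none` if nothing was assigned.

unit clause [-4] forces x4=F; simplify:
  satisfied 3 clause(s); 5 remain; assigned so far: [4]
unit clause [2] forces x2=T; simplify:
  drop -2 from [-2, 1] -> [1]
  satisfied 4 clause(s); 1 remain; assigned so far: [2, 4]
unit clause [1] forces x1=T; simplify:
  satisfied 1 clause(s); 0 remain; assigned so far: [1, 2, 4]

Answer: x1=T x2=T x4=F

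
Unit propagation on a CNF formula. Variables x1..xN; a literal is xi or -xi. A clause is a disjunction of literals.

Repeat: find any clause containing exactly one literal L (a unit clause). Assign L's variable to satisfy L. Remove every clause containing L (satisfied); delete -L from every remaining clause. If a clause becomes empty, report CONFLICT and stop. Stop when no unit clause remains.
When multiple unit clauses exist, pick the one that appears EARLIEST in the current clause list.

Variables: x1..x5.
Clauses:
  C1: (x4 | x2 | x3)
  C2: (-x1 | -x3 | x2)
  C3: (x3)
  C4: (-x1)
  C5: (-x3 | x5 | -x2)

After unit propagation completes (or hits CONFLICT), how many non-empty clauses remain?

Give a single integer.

Answer: 1

Derivation:
unit clause [3] forces x3=T; simplify:
  drop -3 from [-1, -3, 2] -> [-1, 2]
  drop -3 from [-3, 5, -2] -> [5, -2]
  satisfied 2 clause(s); 3 remain; assigned so far: [3]
unit clause [-1] forces x1=F; simplify:
  satisfied 2 clause(s); 1 remain; assigned so far: [1, 3]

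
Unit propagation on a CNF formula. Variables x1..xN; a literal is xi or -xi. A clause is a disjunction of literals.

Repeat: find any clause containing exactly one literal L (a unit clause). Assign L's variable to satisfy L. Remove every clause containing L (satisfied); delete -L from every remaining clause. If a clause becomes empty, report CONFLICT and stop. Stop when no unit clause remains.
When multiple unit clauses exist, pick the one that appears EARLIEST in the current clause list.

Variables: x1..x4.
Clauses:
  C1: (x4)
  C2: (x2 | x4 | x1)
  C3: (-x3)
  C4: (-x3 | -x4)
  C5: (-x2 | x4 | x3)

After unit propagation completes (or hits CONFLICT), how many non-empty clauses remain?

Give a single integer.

Answer: 0

Derivation:
unit clause [4] forces x4=T; simplify:
  drop -4 from [-3, -4] -> [-3]
  satisfied 3 clause(s); 2 remain; assigned so far: [4]
unit clause [-3] forces x3=F; simplify:
  satisfied 2 clause(s); 0 remain; assigned so far: [3, 4]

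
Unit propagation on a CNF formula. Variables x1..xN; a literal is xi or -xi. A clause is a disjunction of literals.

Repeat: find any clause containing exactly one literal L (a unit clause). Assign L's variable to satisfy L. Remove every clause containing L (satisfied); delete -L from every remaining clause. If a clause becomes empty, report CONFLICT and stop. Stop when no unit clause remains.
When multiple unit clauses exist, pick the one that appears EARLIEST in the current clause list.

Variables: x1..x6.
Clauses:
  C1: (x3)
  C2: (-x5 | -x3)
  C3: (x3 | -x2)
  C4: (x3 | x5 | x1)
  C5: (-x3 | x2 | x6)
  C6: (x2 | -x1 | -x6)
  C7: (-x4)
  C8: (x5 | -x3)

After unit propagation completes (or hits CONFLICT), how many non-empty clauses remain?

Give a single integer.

Answer: 3

Derivation:
unit clause [3] forces x3=T; simplify:
  drop -3 from [-5, -3] -> [-5]
  drop -3 from [-3, 2, 6] -> [2, 6]
  drop -3 from [5, -3] -> [5]
  satisfied 3 clause(s); 5 remain; assigned so far: [3]
unit clause [-5] forces x5=F; simplify:
  drop 5 from [5] -> [] (empty!)
  satisfied 1 clause(s); 4 remain; assigned so far: [3, 5]
CONFLICT (empty clause)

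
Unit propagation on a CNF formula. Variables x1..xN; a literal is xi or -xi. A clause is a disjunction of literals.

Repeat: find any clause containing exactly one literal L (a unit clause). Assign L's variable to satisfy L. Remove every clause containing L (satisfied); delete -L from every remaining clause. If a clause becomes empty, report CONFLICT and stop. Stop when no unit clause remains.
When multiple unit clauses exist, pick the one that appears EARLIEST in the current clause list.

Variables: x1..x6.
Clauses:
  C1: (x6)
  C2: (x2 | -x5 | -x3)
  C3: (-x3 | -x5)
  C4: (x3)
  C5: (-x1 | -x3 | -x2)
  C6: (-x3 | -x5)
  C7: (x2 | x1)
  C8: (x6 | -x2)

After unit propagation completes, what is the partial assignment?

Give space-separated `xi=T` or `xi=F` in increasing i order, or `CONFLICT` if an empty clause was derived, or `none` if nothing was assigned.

unit clause [6] forces x6=T; simplify:
  satisfied 2 clause(s); 6 remain; assigned so far: [6]
unit clause [3] forces x3=T; simplify:
  drop -3 from [2, -5, -3] -> [2, -5]
  drop -3 from [-3, -5] -> [-5]
  drop -3 from [-1, -3, -2] -> [-1, -2]
  drop -3 from [-3, -5] -> [-5]
  satisfied 1 clause(s); 5 remain; assigned so far: [3, 6]
unit clause [-5] forces x5=F; simplify:
  satisfied 3 clause(s); 2 remain; assigned so far: [3, 5, 6]

Answer: x3=T x5=F x6=T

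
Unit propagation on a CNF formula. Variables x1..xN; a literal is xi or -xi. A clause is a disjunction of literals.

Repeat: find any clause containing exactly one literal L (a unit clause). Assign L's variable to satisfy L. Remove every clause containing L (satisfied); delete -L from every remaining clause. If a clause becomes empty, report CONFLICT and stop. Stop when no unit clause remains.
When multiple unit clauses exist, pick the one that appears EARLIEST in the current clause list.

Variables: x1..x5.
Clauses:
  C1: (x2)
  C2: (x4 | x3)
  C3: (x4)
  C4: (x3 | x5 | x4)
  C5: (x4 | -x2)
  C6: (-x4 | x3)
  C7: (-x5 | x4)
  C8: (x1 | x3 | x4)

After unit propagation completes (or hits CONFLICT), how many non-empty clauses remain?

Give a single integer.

unit clause [2] forces x2=T; simplify:
  drop -2 from [4, -2] -> [4]
  satisfied 1 clause(s); 7 remain; assigned so far: [2]
unit clause [4] forces x4=T; simplify:
  drop -4 from [-4, 3] -> [3]
  satisfied 6 clause(s); 1 remain; assigned so far: [2, 4]
unit clause [3] forces x3=T; simplify:
  satisfied 1 clause(s); 0 remain; assigned so far: [2, 3, 4]

Answer: 0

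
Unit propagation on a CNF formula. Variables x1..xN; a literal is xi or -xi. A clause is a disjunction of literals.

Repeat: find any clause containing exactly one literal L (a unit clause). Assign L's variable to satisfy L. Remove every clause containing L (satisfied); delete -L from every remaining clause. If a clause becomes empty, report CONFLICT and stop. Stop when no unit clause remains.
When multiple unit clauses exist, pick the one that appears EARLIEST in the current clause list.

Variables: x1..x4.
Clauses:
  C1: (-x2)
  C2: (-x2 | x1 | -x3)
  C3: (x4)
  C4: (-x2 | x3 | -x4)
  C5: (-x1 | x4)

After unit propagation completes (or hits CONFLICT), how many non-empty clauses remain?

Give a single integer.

unit clause [-2] forces x2=F; simplify:
  satisfied 3 clause(s); 2 remain; assigned so far: [2]
unit clause [4] forces x4=T; simplify:
  satisfied 2 clause(s); 0 remain; assigned so far: [2, 4]

Answer: 0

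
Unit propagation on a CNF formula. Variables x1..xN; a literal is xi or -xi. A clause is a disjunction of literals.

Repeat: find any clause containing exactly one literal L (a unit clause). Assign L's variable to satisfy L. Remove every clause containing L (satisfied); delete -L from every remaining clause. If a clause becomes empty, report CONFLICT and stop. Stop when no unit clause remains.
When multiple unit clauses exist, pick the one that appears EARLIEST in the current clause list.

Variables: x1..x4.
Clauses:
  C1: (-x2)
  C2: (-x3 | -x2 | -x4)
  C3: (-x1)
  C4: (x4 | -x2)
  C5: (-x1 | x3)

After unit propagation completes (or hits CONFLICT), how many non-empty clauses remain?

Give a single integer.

unit clause [-2] forces x2=F; simplify:
  satisfied 3 clause(s); 2 remain; assigned so far: [2]
unit clause [-1] forces x1=F; simplify:
  satisfied 2 clause(s); 0 remain; assigned so far: [1, 2]

Answer: 0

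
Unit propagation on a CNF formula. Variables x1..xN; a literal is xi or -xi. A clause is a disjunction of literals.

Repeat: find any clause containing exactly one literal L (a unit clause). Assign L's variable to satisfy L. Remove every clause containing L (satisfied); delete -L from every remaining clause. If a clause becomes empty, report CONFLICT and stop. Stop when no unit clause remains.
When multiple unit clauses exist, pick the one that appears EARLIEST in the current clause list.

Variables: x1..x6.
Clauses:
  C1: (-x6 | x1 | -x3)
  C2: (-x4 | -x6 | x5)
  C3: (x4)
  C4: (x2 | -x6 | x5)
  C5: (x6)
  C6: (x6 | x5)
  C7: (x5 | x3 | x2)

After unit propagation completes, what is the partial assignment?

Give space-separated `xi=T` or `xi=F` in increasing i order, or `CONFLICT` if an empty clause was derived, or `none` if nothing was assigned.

Answer: x4=T x5=T x6=T

Derivation:
unit clause [4] forces x4=T; simplify:
  drop -4 from [-4, -6, 5] -> [-6, 5]
  satisfied 1 clause(s); 6 remain; assigned so far: [4]
unit clause [6] forces x6=T; simplify:
  drop -6 from [-6, 1, -3] -> [1, -3]
  drop -6 from [-6, 5] -> [5]
  drop -6 from [2, -6, 5] -> [2, 5]
  satisfied 2 clause(s); 4 remain; assigned so far: [4, 6]
unit clause [5] forces x5=T; simplify:
  satisfied 3 clause(s); 1 remain; assigned so far: [4, 5, 6]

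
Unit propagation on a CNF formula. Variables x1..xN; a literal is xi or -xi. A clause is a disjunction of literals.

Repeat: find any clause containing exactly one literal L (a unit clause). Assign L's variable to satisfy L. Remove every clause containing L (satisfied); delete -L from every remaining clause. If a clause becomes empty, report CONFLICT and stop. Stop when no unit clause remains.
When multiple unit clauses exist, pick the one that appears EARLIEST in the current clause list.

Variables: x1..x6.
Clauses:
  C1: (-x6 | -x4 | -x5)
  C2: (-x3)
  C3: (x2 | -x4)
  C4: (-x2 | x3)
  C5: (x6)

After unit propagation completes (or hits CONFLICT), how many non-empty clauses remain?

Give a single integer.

Answer: 0

Derivation:
unit clause [-3] forces x3=F; simplify:
  drop 3 from [-2, 3] -> [-2]
  satisfied 1 clause(s); 4 remain; assigned so far: [3]
unit clause [-2] forces x2=F; simplify:
  drop 2 from [2, -4] -> [-4]
  satisfied 1 clause(s); 3 remain; assigned so far: [2, 3]
unit clause [-4] forces x4=F; simplify:
  satisfied 2 clause(s); 1 remain; assigned so far: [2, 3, 4]
unit clause [6] forces x6=T; simplify:
  satisfied 1 clause(s); 0 remain; assigned so far: [2, 3, 4, 6]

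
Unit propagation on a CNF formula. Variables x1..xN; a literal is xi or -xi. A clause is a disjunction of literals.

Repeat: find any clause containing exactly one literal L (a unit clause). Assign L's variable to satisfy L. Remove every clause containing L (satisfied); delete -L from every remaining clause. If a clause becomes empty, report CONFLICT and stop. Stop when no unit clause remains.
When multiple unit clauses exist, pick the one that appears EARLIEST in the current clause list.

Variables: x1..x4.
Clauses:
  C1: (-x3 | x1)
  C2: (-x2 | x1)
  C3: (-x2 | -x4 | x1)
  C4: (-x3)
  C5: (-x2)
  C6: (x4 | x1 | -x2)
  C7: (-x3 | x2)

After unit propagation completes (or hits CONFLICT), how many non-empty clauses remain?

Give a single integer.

unit clause [-3] forces x3=F; simplify:
  satisfied 3 clause(s); 4 remain; assigned so far: [3]
unit clause [-2] forces x2=F; simplify:
  satisfied 4 clause(s); 0 remain; assigned so far: [2, 3]

Answer: 0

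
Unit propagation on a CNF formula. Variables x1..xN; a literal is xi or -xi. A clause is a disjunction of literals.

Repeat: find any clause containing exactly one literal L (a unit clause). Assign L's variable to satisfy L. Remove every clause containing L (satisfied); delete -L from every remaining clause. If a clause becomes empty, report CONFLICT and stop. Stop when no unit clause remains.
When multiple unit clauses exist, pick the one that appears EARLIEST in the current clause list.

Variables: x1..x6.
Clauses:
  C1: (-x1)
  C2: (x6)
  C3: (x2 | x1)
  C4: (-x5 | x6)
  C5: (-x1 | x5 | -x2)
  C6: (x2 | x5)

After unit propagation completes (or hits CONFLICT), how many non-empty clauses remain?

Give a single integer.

Answer: 0

Derivation:
unit clause [-1] forces x1=F; simplify:
  drop 1 from [2, 1] -> [2]
  satisfied 2 clause(s); 4 remain; assigned so far: [1]
unit clause [6] forces x6=T; simplify:
  satisfied 2 clause(s); 2 remain; assigned so far: [1, 6]
unit clause [2] forces x2=T; simplify:
  satisfied 2 clause(s); 0 remain; assigned so far: [1, 2, 6]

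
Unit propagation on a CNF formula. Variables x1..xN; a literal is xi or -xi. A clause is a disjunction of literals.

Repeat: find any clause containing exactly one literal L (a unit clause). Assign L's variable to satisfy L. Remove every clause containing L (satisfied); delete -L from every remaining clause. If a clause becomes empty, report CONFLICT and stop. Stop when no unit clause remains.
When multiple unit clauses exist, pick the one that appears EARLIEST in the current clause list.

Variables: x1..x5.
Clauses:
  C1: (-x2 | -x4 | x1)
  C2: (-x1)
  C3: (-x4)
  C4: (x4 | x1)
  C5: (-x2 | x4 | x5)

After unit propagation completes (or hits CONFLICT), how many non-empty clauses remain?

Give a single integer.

Answer: 1

Derivation:
unit clause [-1] forces x1=F; simplify:
  drop 1 from [-2, -4, 1] -> [-2, -4]
  drop 1 from [4, 1] -> [4]
  satisfied 1 clause(s); 4 remain; assigned so far: [1]
unit clause [-4] forces x4=F; simplify:
  drop 4 from [4] -> [] (empty!)
  drop 4 from [-2, 4, 5] -> [-2, 5]
  satisfied 2 clause(s); 2 remain; assigned so far: [1, 4]
CONFLICT (empty clause)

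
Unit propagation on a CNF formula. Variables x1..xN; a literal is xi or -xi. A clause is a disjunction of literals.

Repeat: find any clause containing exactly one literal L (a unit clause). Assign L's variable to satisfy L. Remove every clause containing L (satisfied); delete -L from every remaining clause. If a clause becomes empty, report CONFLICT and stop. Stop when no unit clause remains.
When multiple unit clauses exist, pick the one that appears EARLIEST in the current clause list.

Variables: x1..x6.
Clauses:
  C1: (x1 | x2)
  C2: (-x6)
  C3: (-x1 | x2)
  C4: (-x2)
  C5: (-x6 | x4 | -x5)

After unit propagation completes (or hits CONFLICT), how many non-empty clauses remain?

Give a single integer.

unit clause [-6] forces x6=F; simplify:
  satisfied 2 clause(s); 3 remain; assigned so far: [6]
unit clause [-2] forces x2=F; simplify:
  drop 2 from [1, 2] -> [1]
  drop 2 from [-1, 2] -> [-1]
  satisfied 1 clause(s); 2 remain; assigned so far: [2, 6]
unit clause [1] forces x1=T; simplify:
  drop -1 from [-1] -> [] (empty!)
  satisfied 1 clause(s); 1 remain; assigned so far: [1, 2, 6]
CONFLICT (empty clause)

Answer: 0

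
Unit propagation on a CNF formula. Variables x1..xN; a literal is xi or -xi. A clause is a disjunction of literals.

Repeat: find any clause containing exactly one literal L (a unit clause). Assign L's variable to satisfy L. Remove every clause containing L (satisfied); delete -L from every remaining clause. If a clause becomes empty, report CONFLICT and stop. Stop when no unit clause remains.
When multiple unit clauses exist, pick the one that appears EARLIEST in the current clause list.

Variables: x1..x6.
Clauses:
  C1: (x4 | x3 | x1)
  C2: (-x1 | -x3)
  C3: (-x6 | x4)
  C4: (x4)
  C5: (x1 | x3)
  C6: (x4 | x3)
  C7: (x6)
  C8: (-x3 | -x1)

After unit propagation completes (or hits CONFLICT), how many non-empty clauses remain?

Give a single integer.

Answer: 3

Derivation:
unit clause [4] forces x4=T; simplify:
  satisfied 4 clause(s); 4 remain; assigned so far: [4]
unit clause [6] forces x6=T; simplify:
  satisfied 1 clause(s); 3 remain; assigned so far: [4, 6]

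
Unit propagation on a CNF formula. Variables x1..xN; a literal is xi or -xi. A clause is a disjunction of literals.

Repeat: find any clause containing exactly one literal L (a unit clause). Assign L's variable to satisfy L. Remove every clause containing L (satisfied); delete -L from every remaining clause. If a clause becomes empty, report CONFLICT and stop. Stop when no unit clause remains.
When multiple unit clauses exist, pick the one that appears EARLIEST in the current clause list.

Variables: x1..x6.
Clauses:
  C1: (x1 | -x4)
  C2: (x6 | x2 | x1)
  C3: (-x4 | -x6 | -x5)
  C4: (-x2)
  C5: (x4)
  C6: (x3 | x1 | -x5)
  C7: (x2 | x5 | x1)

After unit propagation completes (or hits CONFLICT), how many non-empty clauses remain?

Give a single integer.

unit clause [-2] forces x2=F; simplify:
  drop 2 from [6, 2, 1] -> [6, 1]
  drop 2 from [2, 5, 1] -> [5, 1]
  satisfied 1 clause(s); 6 remain; assigned so far: [2]
unit clause [4] forces x4=T; simplify:
  drop -4 from [1, -4] -> [1]
  drop -4 from [-4, -6, -5] -> [-6, -5]
  satisfied 1 clause(s); 5 remain; assigned so far: [2, 4]
unit clause [1] forces x1=T; simplify:
  satisfied 4 clause(s); 1 remain; assigned so far: [1, 2, 4]

Answer: 1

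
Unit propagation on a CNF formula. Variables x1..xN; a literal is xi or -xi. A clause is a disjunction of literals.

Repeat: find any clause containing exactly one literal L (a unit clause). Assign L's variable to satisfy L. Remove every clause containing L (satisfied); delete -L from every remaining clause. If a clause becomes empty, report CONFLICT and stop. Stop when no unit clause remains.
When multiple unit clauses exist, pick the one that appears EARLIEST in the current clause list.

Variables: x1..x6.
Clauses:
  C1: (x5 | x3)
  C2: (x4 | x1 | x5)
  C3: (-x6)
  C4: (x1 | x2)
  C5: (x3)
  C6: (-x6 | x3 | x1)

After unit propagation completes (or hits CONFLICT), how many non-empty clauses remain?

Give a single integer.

unit clause [-6] forces x6=F; simplify:
  satisfied 2 clause(s); 4 remain; assigned so far: [6]
unit clause [3] forces x3=T; simplify:
  satisfied 2 clause(s); 2 remain; assigned so far: [3, 6]

Answer: 2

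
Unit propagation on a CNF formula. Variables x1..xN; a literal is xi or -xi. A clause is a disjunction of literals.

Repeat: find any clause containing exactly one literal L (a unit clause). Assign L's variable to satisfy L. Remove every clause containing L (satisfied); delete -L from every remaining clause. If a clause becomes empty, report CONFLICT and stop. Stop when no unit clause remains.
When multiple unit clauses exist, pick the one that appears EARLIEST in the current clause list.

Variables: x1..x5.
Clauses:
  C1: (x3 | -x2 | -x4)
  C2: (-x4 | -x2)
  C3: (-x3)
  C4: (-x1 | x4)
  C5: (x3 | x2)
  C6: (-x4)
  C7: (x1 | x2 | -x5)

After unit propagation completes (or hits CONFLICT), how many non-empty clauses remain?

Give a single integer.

unit clause [-3] forces x3=F; simplify:
  drop 3 from [3, -2, -4] -> [-2, -4]
  drop 3 from [3, 2] -> [2]
  satisfied 1 clause(s); 6 remain; assigned so far: [3]
unit clause [2] forces x2=T; simplify:
  drop -2 from [-2, -4] -> [-4]
  drop -2 from [-4, -2] -> [-4]
  satisfied 2 clause(s); 4 remain; assigned so far: [2, 3]
unit clause [-4] forces x4=F; simplify:
  drop 4 from [-1, 4] -> [-1]
  satisfied 3 clause(s); 1 remain; assigned so far: [2, 3, 4]
unit clause [-1] forces x1=F; simplify:
  satisfied 1 clause(s); 0 remain; assigned so far: [1, 2, 3, 4]

Answer: 0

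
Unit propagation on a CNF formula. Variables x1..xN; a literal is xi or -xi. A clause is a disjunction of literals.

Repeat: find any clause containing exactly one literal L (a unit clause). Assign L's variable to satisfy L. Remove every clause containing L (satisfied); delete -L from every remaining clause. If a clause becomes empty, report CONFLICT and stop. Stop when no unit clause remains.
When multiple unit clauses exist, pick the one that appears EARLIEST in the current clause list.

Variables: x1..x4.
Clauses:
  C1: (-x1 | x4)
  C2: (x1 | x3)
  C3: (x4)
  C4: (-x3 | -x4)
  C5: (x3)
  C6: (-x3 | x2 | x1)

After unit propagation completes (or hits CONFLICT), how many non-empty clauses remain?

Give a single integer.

Answer: 1

Derivation:
unit clause [4] forces x4=T; simplify:
  drop -4 from [-3, -4] -> [-3]
  satisfied 2 clause(s); 4 remain; assigned so far: [4]
unit clause [-3] forces x3=F; simplify:
  drop 3 from [1, 3] -> [1]
  drop 3 from [3] -> [] (empty!)
  satisfied 2 clause(s); 2 remain; assigned so far: [3, 4]
CONFLICT (empty clause)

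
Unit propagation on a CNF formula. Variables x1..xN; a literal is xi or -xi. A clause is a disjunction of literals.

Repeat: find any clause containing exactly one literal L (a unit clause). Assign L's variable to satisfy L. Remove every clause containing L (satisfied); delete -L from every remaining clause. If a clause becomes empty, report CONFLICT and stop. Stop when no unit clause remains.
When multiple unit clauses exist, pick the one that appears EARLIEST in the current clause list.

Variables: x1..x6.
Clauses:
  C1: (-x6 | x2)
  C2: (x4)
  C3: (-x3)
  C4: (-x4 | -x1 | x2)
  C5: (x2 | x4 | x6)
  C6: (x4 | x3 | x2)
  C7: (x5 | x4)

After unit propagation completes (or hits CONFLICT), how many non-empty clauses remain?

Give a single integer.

Answer: 2

Derivation:
unit clause [4] forces x4=T; simplify:
  drop -4 from [-4, -1, 2] -> [-1, 2]
  satisfied 4 clause(s); 3 remain; assigned so far: [4]
unit clause [-3] forces x3=F; simplify:
  satisfied 1 clause(s); 2 remain; assigned so far: [3, 4]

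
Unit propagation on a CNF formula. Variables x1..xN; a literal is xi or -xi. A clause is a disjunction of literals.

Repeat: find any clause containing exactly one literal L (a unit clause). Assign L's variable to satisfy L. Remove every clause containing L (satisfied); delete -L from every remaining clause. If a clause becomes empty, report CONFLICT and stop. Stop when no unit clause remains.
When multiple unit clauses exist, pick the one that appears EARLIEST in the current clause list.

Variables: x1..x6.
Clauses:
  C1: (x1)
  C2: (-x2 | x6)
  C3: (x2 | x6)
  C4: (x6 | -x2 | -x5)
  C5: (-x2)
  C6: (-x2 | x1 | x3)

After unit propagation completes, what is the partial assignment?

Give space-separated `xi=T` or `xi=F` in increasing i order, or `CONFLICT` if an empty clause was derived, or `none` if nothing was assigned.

unit clause [1] forces x1=T; simplify:
  satisfied 2 clause(s); 4 remain; assigned so far: [1]
unit clause [-2] forces x2=F; simplify:
  drop 2 from [2, 6] -> [6]
  satisfied 3 clause(s); 1 remain; assigned so far: [1, 2]
unit clause [6] forces x6=T; simplify:
  satisfied 1 clause(s); 0 remain; assigned so far: [1, 2, 6]

Answer: x1=T x2=F x6=T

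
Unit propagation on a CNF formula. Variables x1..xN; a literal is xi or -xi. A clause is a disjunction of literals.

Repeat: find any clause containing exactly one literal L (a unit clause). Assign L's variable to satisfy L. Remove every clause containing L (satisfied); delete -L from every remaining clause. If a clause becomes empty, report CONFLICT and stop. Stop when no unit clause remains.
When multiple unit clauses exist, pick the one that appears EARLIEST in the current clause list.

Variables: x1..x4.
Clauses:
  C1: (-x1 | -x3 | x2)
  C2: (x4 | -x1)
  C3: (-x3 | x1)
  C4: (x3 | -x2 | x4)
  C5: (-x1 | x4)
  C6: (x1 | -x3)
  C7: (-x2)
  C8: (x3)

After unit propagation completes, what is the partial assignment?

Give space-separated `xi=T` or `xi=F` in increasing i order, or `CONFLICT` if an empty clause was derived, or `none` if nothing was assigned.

Answer: CONFLICT

Derivation:
unit clause [-2] forces x2=F; simplify:
  drop 2 from [-1, -3, 2] -> [-1, -3]
  satisfied 2 clause(s); 6 remain; assigned so far: [2]
unit clause [3] forces x3=T; simplify:
  drop -3 from [-1, -3] -> [-1]
  drop -3 from [-3, 1] -> [1]
  drop -3 from [1, -3] -> [1]
  satisfied 1 clause(s); 5 remain; assigned so far: [2, 3]
unit clause [-1] forces x1=F; simplify:
  drop 1 from [1] -> [] (empty!)
  drop 1 from [1] -> [] (empty!)
  satisfied 3 clause(s); 2 remain; assigned so far: [1, 2, 3]
CONFLICT (empty clause)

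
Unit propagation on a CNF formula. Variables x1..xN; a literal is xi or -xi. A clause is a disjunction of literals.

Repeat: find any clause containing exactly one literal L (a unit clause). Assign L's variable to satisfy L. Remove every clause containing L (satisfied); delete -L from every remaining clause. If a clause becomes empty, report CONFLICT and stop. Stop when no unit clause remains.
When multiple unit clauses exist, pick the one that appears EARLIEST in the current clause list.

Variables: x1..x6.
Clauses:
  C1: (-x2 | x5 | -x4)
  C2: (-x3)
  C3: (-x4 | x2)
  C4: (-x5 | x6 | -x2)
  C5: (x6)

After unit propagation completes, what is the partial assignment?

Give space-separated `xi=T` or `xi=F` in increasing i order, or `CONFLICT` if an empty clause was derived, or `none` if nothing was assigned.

Answer: x3=F x6=T

Derivation:
unit clause [-3] forces x3=F; simplify:
  satisfied 1 clause(s); 4 remain; assigned so far: [3]
unit clause [6] forces x6=T; simplify:
  satisfied 2 clause(s); 2 remain; assigned so far: [3, 6]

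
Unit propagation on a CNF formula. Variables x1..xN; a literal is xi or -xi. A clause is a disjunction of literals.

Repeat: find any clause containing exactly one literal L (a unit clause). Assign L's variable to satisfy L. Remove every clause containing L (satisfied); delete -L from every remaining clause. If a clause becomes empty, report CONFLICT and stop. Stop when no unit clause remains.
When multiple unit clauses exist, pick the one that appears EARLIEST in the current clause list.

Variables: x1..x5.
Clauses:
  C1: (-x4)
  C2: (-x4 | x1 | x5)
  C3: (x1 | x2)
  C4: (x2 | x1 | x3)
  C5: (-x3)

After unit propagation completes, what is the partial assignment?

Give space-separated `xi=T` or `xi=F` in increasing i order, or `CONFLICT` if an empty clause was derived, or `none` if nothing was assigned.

unit clause [-4] forces x4=F; simplify:
  satisfied 2 clause(s); 3 remain; assigned so far: [4]
unit clause [-3] forces x3=F; simplify:
  drop 3 from [2, 1, 3] -> [2, 1]
  satisfied 1 clause(s); 2 remain; assigned so far: [3, 4]

Answer: x3=F x4=F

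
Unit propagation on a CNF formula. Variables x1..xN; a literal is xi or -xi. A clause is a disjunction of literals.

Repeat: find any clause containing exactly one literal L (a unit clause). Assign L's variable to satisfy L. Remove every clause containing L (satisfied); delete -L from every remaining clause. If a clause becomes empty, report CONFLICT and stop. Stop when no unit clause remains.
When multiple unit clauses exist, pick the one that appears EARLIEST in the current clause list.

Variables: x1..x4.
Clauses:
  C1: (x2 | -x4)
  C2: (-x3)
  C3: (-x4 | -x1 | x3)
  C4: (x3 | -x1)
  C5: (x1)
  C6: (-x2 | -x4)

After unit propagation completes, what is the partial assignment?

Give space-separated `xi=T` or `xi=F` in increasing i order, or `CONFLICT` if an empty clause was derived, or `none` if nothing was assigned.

unit clause [-3] forces x3=F; simplify:
  drop 3 from [-4, -1, 3] -> [-4, -1]
  drop 3 from [3, -1] -> [-1]
  satisfied 1 clause(s); 5 remain; assigned so far: [3]
unit clause [-1] forces x1=F; simplify:
  drop 1 from [1] -> [] (empty!)
  satisfied 2 clause(s); 3 remain; assigned so far: [1, 3]
CONFLICT (empty clause)

Answer: CONFLICT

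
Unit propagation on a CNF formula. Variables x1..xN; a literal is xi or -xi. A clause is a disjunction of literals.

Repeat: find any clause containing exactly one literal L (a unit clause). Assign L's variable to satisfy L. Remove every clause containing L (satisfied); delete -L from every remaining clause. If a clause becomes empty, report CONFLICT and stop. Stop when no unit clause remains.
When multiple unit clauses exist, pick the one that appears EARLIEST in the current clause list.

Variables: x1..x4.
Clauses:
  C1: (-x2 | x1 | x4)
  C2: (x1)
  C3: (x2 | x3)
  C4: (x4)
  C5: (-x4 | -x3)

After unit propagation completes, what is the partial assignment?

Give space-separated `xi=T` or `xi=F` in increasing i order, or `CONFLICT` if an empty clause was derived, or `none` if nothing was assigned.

unit clause [1] forces x1=T; simplify:
  satisfied 2 clause(s); 3 remain; assigned so far: [1]
unit clause [4] forces x4=T; simplify:
  drop -4 from [-4, -3] -> [-3]
  satisfied 1 clause(s); 2 remain; assigned so far: [1, 4]
unit clause [-3] forces x3=F; simplify:
  drop 3 from [2, 3] -> [2]
  satisfied 1 clause(s); 1 remain; assigned so far: [1, 3, 4]
unit clause [2] forces x2=T; simplify:
  satisfied 1 clause(s); 0 remain; assigned so far: [1, 2, 3, 4]

Answer: x1=T x2=T x3=F x4=T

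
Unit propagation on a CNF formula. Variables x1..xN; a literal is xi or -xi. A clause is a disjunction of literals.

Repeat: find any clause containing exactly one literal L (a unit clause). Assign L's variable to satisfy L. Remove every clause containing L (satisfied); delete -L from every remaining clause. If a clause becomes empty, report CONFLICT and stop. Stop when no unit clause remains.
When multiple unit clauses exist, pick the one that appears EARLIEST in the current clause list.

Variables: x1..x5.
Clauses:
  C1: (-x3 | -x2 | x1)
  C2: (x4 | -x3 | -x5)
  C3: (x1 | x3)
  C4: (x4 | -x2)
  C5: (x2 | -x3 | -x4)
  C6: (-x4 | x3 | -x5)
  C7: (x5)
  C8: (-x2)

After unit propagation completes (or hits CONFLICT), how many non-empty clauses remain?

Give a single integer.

unit clause [5] forces x5=T; simplify:
  drop -5 from [4, -3, -5] -> [4, -3]
  drop -5 from [-4, 3, -5] -> [-4, 3]
  satisfied 1 clause(s); 7 remain; assigned so far: [5]
unit clause [-2] forces x2=F; simplify:
  drop 2 from [2, -3, -4] -> [-3, -4]
  satisfied 3 clause(s); 4 remain; assigned so far: [2, 5]

Answer: 4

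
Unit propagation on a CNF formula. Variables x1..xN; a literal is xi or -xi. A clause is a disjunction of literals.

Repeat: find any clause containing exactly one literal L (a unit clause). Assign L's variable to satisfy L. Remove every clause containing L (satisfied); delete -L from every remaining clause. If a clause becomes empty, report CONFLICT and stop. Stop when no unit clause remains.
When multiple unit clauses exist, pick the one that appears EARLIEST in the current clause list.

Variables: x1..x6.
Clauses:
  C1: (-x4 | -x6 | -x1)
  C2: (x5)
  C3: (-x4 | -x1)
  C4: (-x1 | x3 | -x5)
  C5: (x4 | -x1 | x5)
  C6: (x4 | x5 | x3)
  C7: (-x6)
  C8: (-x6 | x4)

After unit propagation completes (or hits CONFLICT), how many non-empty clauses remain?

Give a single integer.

unit clause [5] forces x5=T; simplify:
  drop -5 from [-1, 3, -5] -> [-1, 3]
  satisfied 3 clause(s); 5 remain; assigned so far: [5]
unit clause [-6] forces x6=F; simplify:
  satisfied 3 clause(s); 2 remain; assigned so far: [5, 6]

Answer: 2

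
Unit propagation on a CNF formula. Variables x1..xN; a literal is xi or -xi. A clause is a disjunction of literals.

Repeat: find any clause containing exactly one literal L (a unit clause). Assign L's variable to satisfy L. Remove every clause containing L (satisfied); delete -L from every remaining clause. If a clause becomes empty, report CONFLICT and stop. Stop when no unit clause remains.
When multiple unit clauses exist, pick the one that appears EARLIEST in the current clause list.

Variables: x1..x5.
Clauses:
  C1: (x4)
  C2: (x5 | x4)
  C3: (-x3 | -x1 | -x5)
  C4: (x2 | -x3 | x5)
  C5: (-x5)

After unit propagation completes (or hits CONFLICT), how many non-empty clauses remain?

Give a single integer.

Answer: 1

Derivation:
unit clause [4] forces x4=T; simplify:
  satisfied 2 clause(s); 3 remain; assigned so far: [4]
unit clause [-5] forces x5=F; simplify:
  drop 5 from [2, -3, 5] -> [2, -3]
  satisfied 2 clause(s); 1 remain; assigned so far: [4, 5]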